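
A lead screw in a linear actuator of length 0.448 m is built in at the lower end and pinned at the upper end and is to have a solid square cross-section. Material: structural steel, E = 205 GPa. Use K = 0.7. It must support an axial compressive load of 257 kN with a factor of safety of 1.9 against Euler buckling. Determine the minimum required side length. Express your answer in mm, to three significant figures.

Required P_cr = n·P = 1.9 × 257 = 488.3 kN
L_e = K·L = 0.7 × 0.448 = 0.3136 m
Required I = P_cr·L_e²/(π²E) = 4.883×10^5 × 0.3136² / (π² × 2.05×10^11) = 2.373×10^-8 m⁴
I_req = 2.373×10^4 mm⁴
Solid square: I = a⁴/12  ⇒  a = (12I)^(1/4) = (12×2.373×10^4)^(1/4) = 23.1 mm

a ≈ 23.1 mm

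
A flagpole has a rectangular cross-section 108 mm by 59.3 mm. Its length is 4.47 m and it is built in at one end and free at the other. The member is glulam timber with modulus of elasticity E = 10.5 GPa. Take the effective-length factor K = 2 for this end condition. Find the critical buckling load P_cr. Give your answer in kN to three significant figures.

Buckling occurs about the weak axis: I_min = h·b³/12 with b = 59.3 mm (the shorter side).
I_min = 108×59.3³/12 = 1.877×10^6 mm⁴
I = 1.877×10^6 mm⁴ = 1.877×10^-6 m⁴
Effective length L_e = K·L = 2 × 4.47 = 8.940 m
P_cr = π²EI / L_e² = π² × 10.5×10⁹ × 1.877×10^-6 / 8.940² = 2.433×10^3 N

P_cr ≈ 2.43 kN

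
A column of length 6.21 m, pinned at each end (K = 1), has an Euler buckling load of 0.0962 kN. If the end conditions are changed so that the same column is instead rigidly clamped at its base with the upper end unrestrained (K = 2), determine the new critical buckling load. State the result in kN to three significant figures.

P_cr ∝ 1/K², so P_cr,new = P_cr,old × (K_old/K_new)² = 0.0962 × (1/2)²
= 0.0962 × 0.2500 = 0.0240 kN

P_cr ≈ 0.0240 kN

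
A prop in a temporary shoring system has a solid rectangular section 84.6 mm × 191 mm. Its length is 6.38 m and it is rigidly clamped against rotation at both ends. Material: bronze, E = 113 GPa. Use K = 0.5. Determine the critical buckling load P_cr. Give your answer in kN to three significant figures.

Buckling occurs about the weak axis: I_min = h·b³/12 with b = 84.6 mm (the shorter side).
I_min = 191×84.6³/12 = 9.637×10^6 mm⁴
I = 9.637×10^6 mm⁴ = 9.637×10^-6 m⁴
Effective length L_e = K·L = 0.5 × 6.38 = 3.190 m
P_cr = π²EI / L_e² = π² × 113×10⁹ × 9.637×10^-6 / 3.190² = 1.056×10^6 N

P_cr ≈ 1060 kN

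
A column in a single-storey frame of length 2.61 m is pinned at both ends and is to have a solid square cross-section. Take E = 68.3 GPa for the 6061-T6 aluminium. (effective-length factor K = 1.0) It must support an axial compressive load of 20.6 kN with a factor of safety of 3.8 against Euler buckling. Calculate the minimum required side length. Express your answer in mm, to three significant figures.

Required P_cr = n·P = 3.8 × 20.6 = 78.28 kN
L_e = K·L = 1 × 2.61 = 2.610 m
Required I = P_cr·L_e²/(π²E) = 7.828×10^4 × 2.610² / (π² × 6.83×10^10) = 7.911×10^-7 m⁴
I_req = 7.911×10^5 mm⁴
Solid square: I = a⁴/12  ⇒  a = (12I)^(1/4) = (12×7.911×10^5)^(1/4) = 55.5 mm

a ≈ 55.5 mm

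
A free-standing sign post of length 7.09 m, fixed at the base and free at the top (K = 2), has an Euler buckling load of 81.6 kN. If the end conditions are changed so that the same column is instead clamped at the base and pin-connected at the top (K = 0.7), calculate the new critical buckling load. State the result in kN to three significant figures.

P_cr ∝ 1/K², so P_cr,new = P_cr,old × (K_old/K_new)² = 81.6 × (2/0.7)²
= 81.6 × 8.163 = 666 kN

P_cr ≈ 666 kN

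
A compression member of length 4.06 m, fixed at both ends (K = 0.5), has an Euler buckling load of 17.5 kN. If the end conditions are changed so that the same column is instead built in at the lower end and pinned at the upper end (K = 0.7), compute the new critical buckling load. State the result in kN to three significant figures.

P_cr ≈ 8.93 kN

P_cr ∝ 1/K², so P_cr,new = P_cr,old × (K_old/K_new)² = 17.5 × (0.5/0.7)²
= 17.5 × 0.5102 = 8.93 kN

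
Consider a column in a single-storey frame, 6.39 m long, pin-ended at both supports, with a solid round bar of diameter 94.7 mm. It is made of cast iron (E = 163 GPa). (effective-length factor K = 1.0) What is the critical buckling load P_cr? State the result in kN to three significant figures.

I = πd⁴/64 = π×94.7⁴/64 = 3.948×10^6 mm⁴
I = 3.948×10^6 mm⁴ = 3.948×10^-6 m⁴
Effective length L_e = K·L = 1 × 6.39 = 6.390 m
P_cr = π²EI / L_e² = π² × 163×10⁹ × 3.948×10^-6 / 6.390² = 1.555×10^5 N

P_cr ≈ 156 kN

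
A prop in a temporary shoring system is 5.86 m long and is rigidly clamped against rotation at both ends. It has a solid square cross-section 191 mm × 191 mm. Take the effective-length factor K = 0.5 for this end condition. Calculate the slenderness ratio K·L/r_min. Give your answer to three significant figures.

λ ≈ 53.1

For a square r = a/√12 = 191/√12 = 55.14 mm
L_e = K·L = 0.5 × 5.86 m = 2.930 m = 2930.0 mm
λ = L_e / r_min = 2930.0 / 55.14 = 53.1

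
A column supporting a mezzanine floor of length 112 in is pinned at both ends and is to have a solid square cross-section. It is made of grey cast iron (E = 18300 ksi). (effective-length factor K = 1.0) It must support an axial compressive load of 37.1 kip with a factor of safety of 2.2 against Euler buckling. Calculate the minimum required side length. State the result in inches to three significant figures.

Required P_cr = n·P = 2.2 × 37.1 = 81.62 kip
L_e = K·L = 1 × 112 = 112.0 in
Required I = P_cr·L_e²/(π²E) = 8.162×10^4 × 112.0² / (π² × 1.83×10^7) = 5.669 in⁴
Solid square: I = a⁴/12  ⇒  a = (12I)^(1/4) = (12×5.669)^(1/4) = 2.87 in

a ≈ 2.87 in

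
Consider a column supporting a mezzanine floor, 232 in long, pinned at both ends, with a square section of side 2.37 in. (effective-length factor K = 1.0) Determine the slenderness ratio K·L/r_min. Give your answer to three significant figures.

I = a⁴/12 = 2.37⁴/12 = 2.629 in⁴
A = 5.617 in²;  r_min = √(I/A) = √(2.629/5.617) = 0.6842 in
L_e = K·L = 1 × 232 = 232.0 in
λ = L_e / r_min = 232.00 / 0.6842 = 339

λ ≈ 339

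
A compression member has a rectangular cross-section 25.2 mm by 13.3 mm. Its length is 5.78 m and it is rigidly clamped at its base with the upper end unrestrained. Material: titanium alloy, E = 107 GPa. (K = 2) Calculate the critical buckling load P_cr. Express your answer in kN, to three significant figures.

P_cr ≈ 0.0390 kN

Buckling occurs about the weak axis: I_min = h·b³/12 with b = 13.3 mm (the shorter side).
I_min = 25.2×13.3³/12 = 4.941×10^3 mm⁴
I = 4.941×10^3 mm⁴ = 4.941×10^-9 m⁴
Effective length L_e = K·L = 2 × 5.78 = 11.56 m
P_cr = π²EI / L_e² = π² × 107×10⁹ × 4.941×10^-9 / 11.56² = 39.04 N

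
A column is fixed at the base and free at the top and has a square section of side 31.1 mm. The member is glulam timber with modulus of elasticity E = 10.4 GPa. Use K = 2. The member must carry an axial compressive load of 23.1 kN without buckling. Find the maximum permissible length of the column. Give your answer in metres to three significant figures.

L_max ≈ 0.294 m

I = a⁴/12 = 31.1⁴/12 = 7.796×10^4 mm⁴
I = 7.796×10^-8 m⁴
At the buckling limit P_cr = P = 2.310×10^4 N
From P_cr = π²EI/(K·L)²:  L = (1/K)·√(π²EI/P_cr) = (1/2)·√(π²×1.04×10^10×7.796×10^-8/2.310×10^4)
L = 0.294 m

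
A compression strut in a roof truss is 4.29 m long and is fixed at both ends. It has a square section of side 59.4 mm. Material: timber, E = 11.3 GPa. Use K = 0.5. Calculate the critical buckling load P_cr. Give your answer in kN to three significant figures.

I = a⁴/12 = 59.4⁴/12 = 1.037×10^6 mm⁴
I = 1.037×10^6 mm⁴ = 1.037×10^-6 m⁴
Effective length L_e = K·L = 0.5 × 4.29 = 2.145 m
P_cr = π²EI / L_e² = π² × 11.3×10⁹ × 1.037×10^-6 / 2.145² = 2.515×10^4 N

P_cr ≈ 25.1 kN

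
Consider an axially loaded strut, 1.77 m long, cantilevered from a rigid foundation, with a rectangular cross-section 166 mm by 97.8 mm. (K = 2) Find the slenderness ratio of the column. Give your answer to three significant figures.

For a rectangle r_min = b/√12 = 97.8/√12 = 28.23 mm
L_e = K·L = 2 × 1.77 m = 3.540 m = 3540.0 mm
λ = L_e / r_min = 3540.0 / 28.23 = 125

λ ≈ 125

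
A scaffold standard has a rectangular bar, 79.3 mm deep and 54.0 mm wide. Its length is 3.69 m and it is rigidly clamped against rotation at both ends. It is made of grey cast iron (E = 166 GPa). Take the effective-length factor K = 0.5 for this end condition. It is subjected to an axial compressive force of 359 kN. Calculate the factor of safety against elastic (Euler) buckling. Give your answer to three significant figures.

n ≈ 1.40

Buckling occurs about the weak axis: I_min = h·b³/12 with b = 54.0 mm (the shorter side).
I_min = 79.3×54.0³/12 = 1.041×10^6 mm⁴
I = 1.041×10^6 mm⁴ = 1.041×10^-6 m⁴
Effective length L_e = K·L = 0.5 × 3.69 = 1.845 m
P_cr = π²EI / L_e² = π² × 166×10⁹ × 1.041×10^-6 / 1.845² = 5.008×10^5 N
Factor of safety n = P_cr / P = 500.83 / 359 = 1.40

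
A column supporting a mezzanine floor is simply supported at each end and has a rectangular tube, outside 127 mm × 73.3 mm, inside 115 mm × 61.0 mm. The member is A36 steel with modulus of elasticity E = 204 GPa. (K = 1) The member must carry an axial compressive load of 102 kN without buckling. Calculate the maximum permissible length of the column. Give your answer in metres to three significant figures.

Weak-axis I_min = (h_o·b_o³ − h_i·b_i³)/12 with b_o = 73.3, b_i = 61.00 mm (shorter outer/inner sides).
I_min = (127×73.3³ − 115.0×61.00³)/12 = 1.993×10^6 mm⁴
I = 1.993×10^-6 m⁴
At the buckling limit P_cr = P = 1.020×10^5 N
From P_cr = π²EI/(K·L)²:  L = (1/K)·√(π²EI/P_cr) = (1/1)·√(π²×2.04×10^11×1.993×10^-6/1.020×10^5)
L = 6.27 m

L_max ≈ 6.27 m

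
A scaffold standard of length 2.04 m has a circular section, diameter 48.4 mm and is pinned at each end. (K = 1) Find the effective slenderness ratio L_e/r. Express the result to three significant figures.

I = πd⁴/64 = π×48.4⁴/64 = 2.694×10^5 mm⁴
A = 1.840×10^3 mm²;  r_min = √(I/A) = √(2.694×10^5/1.840×10^3) = 12.10 mm
L_e = K·L = 1 × 2.04 m = 2.040 m = 2040.0 mm
λ = L_e / r_min = 2040.0 / 12.10 = 169

λ ≈ 169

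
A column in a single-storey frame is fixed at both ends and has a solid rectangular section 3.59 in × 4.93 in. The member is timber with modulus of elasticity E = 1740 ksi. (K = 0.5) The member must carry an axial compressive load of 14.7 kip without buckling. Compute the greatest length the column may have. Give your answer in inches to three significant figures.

L_max ≈ 298 in

Buckling occurs about the weak axis: I_min = h·b³/12 with b = 3.59 in (the shorter side).
I_min = 4.93×3.59³/12 = 19.01 in⁴
At the buckling limit P_cr = P = 1.470×10^4 lb
From P_cr = π²EI/(K·L)²:  L = (1/K)·√(π²EI/P_cr) = (1/0.5)·√(π²×1.74×10^6×19.01/1.470×10^4)
L = 298 in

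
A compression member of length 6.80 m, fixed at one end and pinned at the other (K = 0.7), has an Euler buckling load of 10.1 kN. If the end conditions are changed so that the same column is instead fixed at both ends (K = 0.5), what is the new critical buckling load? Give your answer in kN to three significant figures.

P_cr ≈ 19.8 kN

P_cr ∝ 1/K², so P_cr,new = P_cr,old × (K_old/K_new)² = 10.1 × (0.7/0.5)²
= 10.1 × 1.960 = 19.8 kN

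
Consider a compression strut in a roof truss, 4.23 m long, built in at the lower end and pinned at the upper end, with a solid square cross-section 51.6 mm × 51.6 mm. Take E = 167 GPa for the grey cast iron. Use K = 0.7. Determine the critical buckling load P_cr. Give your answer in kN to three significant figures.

I = a⁴/12 = 51.6⁴/12 = 5.908×10^5 mm⁴
I = 5.908×10^5 mm⁴ = 5.908×10^-7 m⁴
Effective length L_e = K·L = 0.7 × 4.23 = 2.961 m
P_cr = π²EI / L_e² = π² × 167×10⁹ × 5.908×10^-7 / 2.961² = 1.111×10^5 N

P_cr ≈ 111 kN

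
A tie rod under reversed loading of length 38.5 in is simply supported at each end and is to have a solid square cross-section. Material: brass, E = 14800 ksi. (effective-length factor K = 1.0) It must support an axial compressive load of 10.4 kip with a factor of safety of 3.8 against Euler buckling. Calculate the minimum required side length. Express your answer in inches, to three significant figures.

a ≈ 1.48 in

Required P_cr = n·P = 3.8 × 10.4 = 39.52 kip
L_e = K·L = 1 × 38.5 = 38.50 in
Required I = P_cr·L_e²/(π²E) = 3.952×10^4 × 38.50² / (π² × 1.48×10^7) = 0.4010 in⁴
Solid square: I = a⁴/12  ⇒  a = (12I)^(1/4) = (12×0.4010)^(1/4) = 1.48 in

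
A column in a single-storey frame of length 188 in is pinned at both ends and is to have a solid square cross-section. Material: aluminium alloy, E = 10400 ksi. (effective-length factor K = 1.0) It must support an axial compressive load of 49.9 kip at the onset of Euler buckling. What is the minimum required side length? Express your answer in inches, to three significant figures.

a ≈ 3.79 in

L_e = K·L = 1 × 188 = 188.0 in
Required I = P_cr·L_e²/(π²E) = 4.990×10^4 × 188.0² / (π² × 1.04×10^7) = 17.18 in⁴
Solid square: I = a⁴/12  ⇒  a = (12I)^(1/4) = (12×17.18)^(1/4) = 3.79 in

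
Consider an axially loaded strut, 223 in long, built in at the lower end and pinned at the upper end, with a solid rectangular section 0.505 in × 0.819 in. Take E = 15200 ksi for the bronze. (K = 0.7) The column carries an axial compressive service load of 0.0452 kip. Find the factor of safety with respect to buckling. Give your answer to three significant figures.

n ≈ 1.20

Buckling occurs about the weak axis: I_min = h·b³/12 with b = 0.505 in (the shorter side).
I_min = 0.819×0.505³/12 = 8.790×10^-3 in⁴
Effective length L_e = K·L = 0.7 × 223 = 156.1 in
P_cr = π²EI / L_e² = π² × 15200×10³ × 8.790×10^-3 / 156.1² = 54.11 lb
Factor of safety n = P_cr / P = 0.054115 / 0.0452 = 1.20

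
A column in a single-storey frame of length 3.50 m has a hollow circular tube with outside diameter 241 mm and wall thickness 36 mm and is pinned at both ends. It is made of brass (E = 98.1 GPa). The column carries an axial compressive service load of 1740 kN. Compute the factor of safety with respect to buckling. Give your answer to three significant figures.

n ≈ 5.70

Inner diameter d_i = 241 − 2×36 = 169.0 mm
I = π(d_o⁴ − d_i⁴)/64 = π(241⁴ − 169.0⁴)/64 = 1.255×10^8 mm⁴
I = 1.255×10^8 mm⁴ = 1.255×10^-4 m⁴
Effective length L_e = K·L = 1 × 3.50 = 3.500 m
P_cr = π²EI / L_e² = π² × 98.1×10⁹ × 1.255×10^-4 / 3.500² = 9.923×10^6 N
Factor of safety n = P_cr / P = 9923.1 / 1740 = 5.70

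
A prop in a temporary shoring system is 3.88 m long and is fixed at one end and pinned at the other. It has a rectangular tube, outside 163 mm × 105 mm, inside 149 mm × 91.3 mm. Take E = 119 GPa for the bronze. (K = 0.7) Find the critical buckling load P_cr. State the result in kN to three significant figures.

P_cr ≈ 999 kN

Weak-axis I_min = (h_o·b_o³ − h_i·b_i³)/12 with b_o = 105, b_i = 91.30 mm (shorter outer/inner sides).
I_min = (163×105³ − 149.0×91.30³)/12 = 6.275×10^6 mm⁴
I = 6.275×10^6 mm⁴ = 6.275×10^-6 m⁴
Effective length L_e = K·L = 0.7 × 3.88 = 2.716 m
P_cr = π²EI / L_e² = π² × 119×10⁹ × 6.275×10^-6 / 2.716² = 9.990×10^5 N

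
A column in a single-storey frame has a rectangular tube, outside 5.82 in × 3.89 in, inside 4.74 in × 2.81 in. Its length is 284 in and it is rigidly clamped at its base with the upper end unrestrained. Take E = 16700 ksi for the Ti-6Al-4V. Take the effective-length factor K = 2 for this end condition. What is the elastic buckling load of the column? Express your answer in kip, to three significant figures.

Weak-axis I_min = (h_o·b_o³ − h_i·b_i³)/12 with b_o = 3.89, b_i = 2.810 in (shorter outer/inner sides).
I_min = (5.82×3.89³ − 4.740×2.810³)/12 = 19.78 in⁴
Effective length L_e = K·L = 2 × 284 = 568.0 in
P_cr = π²EI / L_e² = π² × 16700×10³ × 19.78 / 568.0² = 1.011×10^4 lb

P_cr ≈ 10.1 kip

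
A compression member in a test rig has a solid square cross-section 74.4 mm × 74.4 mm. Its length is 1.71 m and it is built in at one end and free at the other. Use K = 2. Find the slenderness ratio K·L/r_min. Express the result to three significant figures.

I = a⁴/12 = 74.4⁴/12 = 2.553×10^6 mm⁴
A = 5.535×10^3 mm²;  r_min = √(I/A) = √(2.553×10^6/5.535×10^3) = 21.48 mm
L_e = K·L = 2 × 1.71 m = 3.420 m = 3420.0 mm
λ = L_e / r_min = 3420.0 / 21.48 = 159

λ ≈ 159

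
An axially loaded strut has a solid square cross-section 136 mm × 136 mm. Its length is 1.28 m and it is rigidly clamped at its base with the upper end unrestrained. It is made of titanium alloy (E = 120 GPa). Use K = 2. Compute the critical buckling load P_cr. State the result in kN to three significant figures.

I = a⁴/12 = 136⁴/12 = 2.851×10^7 mm⁴
I = 2.851×10^7 mm⁴ = 2.851×10^-5 m⁴
Effective length L_e = K·L = 2 × 1.28 = 2.560 m
P_cr = π²EI / L_e² = π² × 120×10⁹ × 2.851×10^-5 / 2.560² = 5.152×10^6 N

P_cr ≈ 5150 kN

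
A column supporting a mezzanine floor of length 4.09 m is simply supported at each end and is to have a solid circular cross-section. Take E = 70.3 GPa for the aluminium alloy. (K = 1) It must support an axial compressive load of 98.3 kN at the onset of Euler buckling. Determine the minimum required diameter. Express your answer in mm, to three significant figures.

d ≈ 83.4 mm

L_e = K·L = 1 × 4.09 = 4.090 m
Required I = P_cr·L_e²/(π²E) = 9.830×10^4 × 4.090² / (π² × 7.03×10^10) = 2.370×10^-6 m⁴
I_req = 2.370×10^6 mm⁴
Solid circle: I = πd⁴/64  ⇒  d = (64I/π)^(1/4) = (64×2.370×10^6/π)^(1/4) = 83.4 mm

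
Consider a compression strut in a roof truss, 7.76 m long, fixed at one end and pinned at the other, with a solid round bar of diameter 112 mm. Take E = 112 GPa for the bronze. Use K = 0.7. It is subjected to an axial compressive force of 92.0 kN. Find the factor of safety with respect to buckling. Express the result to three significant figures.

I = πd⁴/64 = π×112⁴/64 = 7.724×10^6 mm⁴
I = 7.724×10^6 mm⁴ = 7.724×10^-6 m⁴
Effective length L_e = K·L = 0.7 × 7.76 = 5.432 m
P_cr = π²EI / L_e² = π² × 112×10⁹ × 7.724×10^-6 / 5.432² = 2.894×10^5 N
Factor of safety n = P_cr / P = 289.36 / 92.0 = 3.15

n ≈ 3.15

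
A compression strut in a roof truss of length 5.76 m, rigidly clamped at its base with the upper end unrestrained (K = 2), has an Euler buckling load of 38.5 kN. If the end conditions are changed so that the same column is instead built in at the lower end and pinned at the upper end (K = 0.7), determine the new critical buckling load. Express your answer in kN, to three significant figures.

P_cr ≈ 314 kN

P_cr ∝ 1/K², so P_cr,new = P_cr,old × (K_old/K_new)² = 38.5 × (2/0.7)²
= 38.5 × 8.163 = 314 kN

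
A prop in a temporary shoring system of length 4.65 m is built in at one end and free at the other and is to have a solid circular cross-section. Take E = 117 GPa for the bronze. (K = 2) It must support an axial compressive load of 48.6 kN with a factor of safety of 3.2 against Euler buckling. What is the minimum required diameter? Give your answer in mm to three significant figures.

d ≈ 124 mm

Required P_cr = n·P = 3.2 × 48.6 = 155.5 kN
L_e = K·L = 2 × 4.65 = 9.300 m
Required I = P_cr·L_e²/(π²E) = 1.555×10^5 × 9.300² / (π² × 1.17×10^11) = 1.165×10^-5 m⁴
I_req = 1.165×10^7 mm⁴
Solid circle: I = πd⁴/64  ⇒  d = (64I/π)^(1/4) = (64×1.165×10^7/π)^(1/4) = 124 mm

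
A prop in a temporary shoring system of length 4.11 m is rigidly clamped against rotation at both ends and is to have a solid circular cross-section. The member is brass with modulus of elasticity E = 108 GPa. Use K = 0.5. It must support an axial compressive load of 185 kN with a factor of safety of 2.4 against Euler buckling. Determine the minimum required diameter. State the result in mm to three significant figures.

Required P_cr = n·P = 2.4 × 185 = 444.0 kN
L_e = K·L = 0.5 × 4.11 = 2.055 m
Required I = P_cr·L_e²/(π²E) = 4.440×10^5 × 2.055² / (π² × 1.08×10^11) = 1.759×10^-6 m⁴
I_req = 1.759×10^6 mm⁴
Solid circle: I = πd⁴/64  ⇒  d = (64I/π)^(1/4) = (64×1.759×10^6/π)^(1/4) = 77.4 mm

d ≈ 77.4 mm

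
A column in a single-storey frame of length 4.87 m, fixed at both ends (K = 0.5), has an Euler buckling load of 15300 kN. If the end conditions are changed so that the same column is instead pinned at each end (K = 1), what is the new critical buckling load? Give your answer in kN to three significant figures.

P_cr ≈ 3820 kN

P_cr ∝ 1/K², so P_cr,new = P_cr,old × (K_old/K_new)² = 15300 × (0.5/1)²
= 15300 × 0.2500 = 3820 kN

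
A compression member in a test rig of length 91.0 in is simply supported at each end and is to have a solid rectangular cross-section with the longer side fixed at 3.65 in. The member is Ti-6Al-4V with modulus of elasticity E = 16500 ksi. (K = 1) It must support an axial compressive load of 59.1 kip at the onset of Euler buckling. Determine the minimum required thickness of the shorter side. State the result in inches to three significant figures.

b ≈ 2.15 in

L_e = K·L = 1 × 91.0 = 91.00 in
Required I = P_cr·L_e²/(π²E) = 5.910×10^4 × 91.00² / (π² × 1.65×10^7) = 3.005 in⁴
Rectangle, weak axis: I_min = h·b³/12 with h = 3.65 in fixed  ⇒  b = (12I/h)^(1/3) = 2.15 in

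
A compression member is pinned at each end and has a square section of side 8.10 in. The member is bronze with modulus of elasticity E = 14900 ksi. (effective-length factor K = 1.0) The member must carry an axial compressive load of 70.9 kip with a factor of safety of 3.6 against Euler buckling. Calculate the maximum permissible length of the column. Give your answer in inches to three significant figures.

I = a⁴/12 = 8.10⁴/12 = 358.7 in⁴
Required critical load P_cr = n·P = 3.6 × 70.9 = 255.2 kip = 2.552×10^5 lb
From P_cr = π²EI/(K·L)²:  L = (1/K)·√(π²EI/P_cr) = (1/1)·√(π²×1.49×10^7×358.7/2.552×10^5)
L = 455 in

L_max ≈ 455 in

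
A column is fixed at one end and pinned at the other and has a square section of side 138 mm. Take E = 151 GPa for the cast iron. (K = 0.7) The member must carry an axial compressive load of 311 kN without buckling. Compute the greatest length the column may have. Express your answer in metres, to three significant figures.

I = a⁴/12 = 138⁴/12 = 3.022×10^7 mm⁴
I = 3.022×10^-5 m⁴
At the buckling limit P_cr = P = 3.110×10^5 N
From P_cr = π²EI/(K·L)²:  L = (1/K)·√(π²EI/P_cr) = (1/0.7)·√(π²×1.51×10^11×3.022×10^-5/3.110×10^5)
L = 17.2 m

L_max ≈ 17.2 m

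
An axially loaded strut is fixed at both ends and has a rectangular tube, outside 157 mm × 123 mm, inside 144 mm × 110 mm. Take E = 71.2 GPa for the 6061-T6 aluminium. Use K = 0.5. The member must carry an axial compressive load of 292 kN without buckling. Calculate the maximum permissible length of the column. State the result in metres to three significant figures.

Weak-axis I_min = (h_o·b_o³ − h_i·b_i³)/12 with b_o = 123, b_i = 110.0 mm (shorter outer/inner sides).
I_min = (157×123³ − 144.0×110.0³)/12 = 8.374×10^6 mm⁴
I = 8.374×10^-6 m⁴
At the buckling limit P_cr = P = 2.920×10^5 N
From P_cr = π²EI/(K·L)²:  L = (1/K)·√(π²EI/P_cr) = (1/0.5)·√(π²×7.12×10^10×8.374×10^-6/2.920×10^5)
L = 8.98 m

L_max ≈ 8.98 m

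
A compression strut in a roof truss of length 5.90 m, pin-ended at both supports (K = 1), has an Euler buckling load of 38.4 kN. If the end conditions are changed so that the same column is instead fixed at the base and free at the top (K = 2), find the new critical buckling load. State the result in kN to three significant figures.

P_cr ≈ 9.60 kN

P_cr ∝ 1/K², so P_cr,new = P_cr,old × (K_old/K_new)² = 38.4 × (1/2)²
= 38.4 × 0.2500 = 9.60 kN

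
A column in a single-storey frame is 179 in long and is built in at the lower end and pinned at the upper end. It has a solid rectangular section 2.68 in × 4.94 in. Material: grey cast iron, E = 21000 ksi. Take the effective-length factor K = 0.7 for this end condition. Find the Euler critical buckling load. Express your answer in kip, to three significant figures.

P_cr ≈ 105 kip

Buckling occurs about the weak axis: I_min = h·b³/12 with b = 2.68 in (the shorter side).
I_min = 4.94×2.68³/12 = 7.924 in⁴
Effective length L_e = K·L = 0.7 × 179 = 125.3 in
P_cr = π²EI / L_e² = π² × 21000×10³ × 7.924 / 125.3² = 1.046×10^5 lb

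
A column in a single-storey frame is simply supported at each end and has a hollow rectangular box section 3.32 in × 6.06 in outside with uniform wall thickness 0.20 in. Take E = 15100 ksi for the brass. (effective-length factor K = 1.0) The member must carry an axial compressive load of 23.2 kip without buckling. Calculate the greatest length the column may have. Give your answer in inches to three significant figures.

L_max ≈ 208 in

Inner dimensions: h_i = 6.06 − 2×0.20 = 5.660 in, b_i = 3.32 − 2×0.20 = 2.920 in
Weak-axis I_min = (h_o·b_o³ − h_i·b_i³)/12 with b_o = 3.32, b_i = 2.920 in (shorter outer/inner sides).
I_min = (6.06×3.32³ − 5.660×2.920³)/12 = 6.737 in⁴
At the buckling limit P_cr = P = 2.320×10^4 lb
From P_cr = π²EI/(K·L)²:  L = (1/K)·√(π²EI/P_cr) = (1/1)·√(π²×1.51×10^7×6.737/2.320×10^4)
L = 208 in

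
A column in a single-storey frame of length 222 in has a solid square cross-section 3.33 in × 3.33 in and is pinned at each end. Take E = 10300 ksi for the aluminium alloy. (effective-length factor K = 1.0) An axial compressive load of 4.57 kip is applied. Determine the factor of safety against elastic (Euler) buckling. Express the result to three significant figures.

n ≈ 4.62

I = a⁴/12 = 3.33⁴/12 = 10.25 in⁴
Effective length L_e = K·L = 1 × 222 = 222.0 in
P_cr = π²EI / L_e² = π² × 10300×10³ × 10.25 / 222.0² = 2.114×10^4 lb
Factor of safety n = P_cr / P = 21.136 / 4.57 = 4.62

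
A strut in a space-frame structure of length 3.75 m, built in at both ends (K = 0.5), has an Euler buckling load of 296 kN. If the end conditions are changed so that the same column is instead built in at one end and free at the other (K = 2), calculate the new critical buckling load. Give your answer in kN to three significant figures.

P_cr ≈ 18.5 kN

P_cr ∝ 1/K², so P_cr,new = P_cr,old × (K_old/K_new)² = 296 × (0.5/2)²
= 296 × 0.06250 = 18.5 kN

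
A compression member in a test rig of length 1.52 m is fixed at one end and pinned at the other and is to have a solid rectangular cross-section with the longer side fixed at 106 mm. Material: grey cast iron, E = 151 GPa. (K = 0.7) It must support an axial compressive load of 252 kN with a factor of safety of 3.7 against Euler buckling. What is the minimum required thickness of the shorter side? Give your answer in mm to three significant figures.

Required P_cr = n·P = 3.7 × 252 = 932.4 kN
L_e = K·L = 0.7 × 1.52 = 1.064 m
Required I = P_cr·L_e²/(π²E) = 9.324×10^5 × 1.064² / (π² × 1.51×10^11) = 7.083×10^-7 m⁴
I_req = 7.083×10^5 mm⁴
Rectangle, weak axis: I_min = h·b³/12 with h = 106 mm fixed  ⇒  b = (12I/h)^(1/3) = 43.1 mm

b ≈ 43.1 mm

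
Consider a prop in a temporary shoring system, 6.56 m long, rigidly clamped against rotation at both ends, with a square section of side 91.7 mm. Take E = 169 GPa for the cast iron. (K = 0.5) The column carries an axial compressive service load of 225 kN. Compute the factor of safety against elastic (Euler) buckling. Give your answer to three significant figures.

n ≈ 4.06

I = a⁴/12 = 91.7⁴/12 = 5.892×10^6 mm⁴
I = 5.892×10^6 mm⁴ = 5.892×10^-6 m⁴
Effective length L_e = K·L = 0.5 × 6.56 = 3.280 m
P_cr = π²EI / L_e² = π² × 169×10⁹ × 5.892×10^-6 / 3.280² = 9.136×10^5 N
Factor of safety n = P_cr / P = 913.56 / 225 = 4.06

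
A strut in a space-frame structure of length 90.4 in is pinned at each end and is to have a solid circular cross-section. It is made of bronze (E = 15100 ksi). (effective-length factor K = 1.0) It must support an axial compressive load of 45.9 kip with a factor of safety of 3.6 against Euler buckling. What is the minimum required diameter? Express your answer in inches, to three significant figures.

d ≈ 3.69 in

Required P_cr = n·P = 3.6 × 45.9 = 165.2 kip
L_e = K·L = 1 × 90.4 = 90.40 in
Required I = P_cr·L_e²/(π²E) = 1.652×10^5 × 90.40² / (π² × 1.51×10^7) = 9.061 in⁴
Solid circle: I = πd⁴/64  ⇒  d = (64I/π)^(1/4) = (64×9.061/π)^(1/4) = 3.69 in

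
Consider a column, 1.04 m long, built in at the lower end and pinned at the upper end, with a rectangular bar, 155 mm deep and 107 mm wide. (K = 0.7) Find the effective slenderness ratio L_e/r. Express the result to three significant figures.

Buckling occurs about the weak axis: I_min = h·b³/12 with b = 107 mm (the shorter side).
I_min = 155×107³/12 = 1.582×10^7 mm⁴
A = 1.659×10^4 mm²;  r_min = √(I/A) = √(1.582×10^7/1.659×10^4) = 30.89 mm
L_e = K·L = 0.7 × 1.04 m = 0.7280 m = 728.00 mm
λ = L_e / r_min = 728.00 / 30.89 = 23.6

λ ≈ 23.6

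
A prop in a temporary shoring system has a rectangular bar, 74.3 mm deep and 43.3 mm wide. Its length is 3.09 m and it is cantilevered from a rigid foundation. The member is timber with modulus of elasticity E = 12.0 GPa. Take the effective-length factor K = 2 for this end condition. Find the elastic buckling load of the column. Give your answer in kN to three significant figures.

P_cr ≈ 1.56 kN

Buckling occurs about the weak axis: I_min = h·b³/12 with b = 43.3 mm (the shorter side).
I_min = 74.3×43.3³/12 = 5.027×10^5 mm⁴
I = 5.027×10^5 mm⁴ = 5.027×10^-7 m⁴
Effective length L_e = K·L = 2 × 3.09 = 6.180 m
P_cr = π²EI / L_e² = π² × 12.0×10⁹ × 5.027×10^-7 / 6.180² = 1.559×10^3 N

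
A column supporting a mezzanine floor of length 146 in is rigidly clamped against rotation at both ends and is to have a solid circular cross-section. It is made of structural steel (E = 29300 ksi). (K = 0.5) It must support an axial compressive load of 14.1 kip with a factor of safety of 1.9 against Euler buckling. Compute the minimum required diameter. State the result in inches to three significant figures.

d ≈ 1.78 in

Required P_cr = n·P = 1.9 × 14.1 = 26.79 kip
L_e = K·L = 0.5 × 146 = 73.00 in
Required I = P_cr·L_e²/(π²E) = 2.679×10^4 × 73.00² / (π² × 2.93×10^7) = 0.4937 in⁴
Solid circle: I = πd⁴/64  ⇒  d = (64I/π)^(1/4) = (64×0.4937/π)^(1/4) = 1.78 in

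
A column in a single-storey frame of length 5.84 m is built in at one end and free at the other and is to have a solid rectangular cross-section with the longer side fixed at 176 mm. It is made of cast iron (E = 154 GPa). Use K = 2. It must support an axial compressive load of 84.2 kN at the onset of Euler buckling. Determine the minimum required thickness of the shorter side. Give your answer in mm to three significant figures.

L_e = K·L = 2 × 5.84 = 11.68 m
Required I = P_cr·L_e²/(π²E) = 8.420×10^4 × 11.68² / (π² × 1.54×10^11) = 7.557×10^-6 m⁴
I_req = 7.557×10^6 mm⁴
Rectangle, weak axis: I_min = h·b³/12 with h = 176 mm fixed  ⇒  b = (12I/h)^(1/3) = 80.2 mm

b ≈ 80.2 mm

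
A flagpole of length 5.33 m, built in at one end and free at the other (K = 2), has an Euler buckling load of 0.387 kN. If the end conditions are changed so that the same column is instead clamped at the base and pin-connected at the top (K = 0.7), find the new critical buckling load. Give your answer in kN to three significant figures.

P_cr ∝ 1/K², so P_cr,new = P_cr,old × (K_old/K_new)² = 0.387 × (2/0.7)²
= 0.387 × 8.163 = 3.16 kN

P_cr ≈ 3.16 kN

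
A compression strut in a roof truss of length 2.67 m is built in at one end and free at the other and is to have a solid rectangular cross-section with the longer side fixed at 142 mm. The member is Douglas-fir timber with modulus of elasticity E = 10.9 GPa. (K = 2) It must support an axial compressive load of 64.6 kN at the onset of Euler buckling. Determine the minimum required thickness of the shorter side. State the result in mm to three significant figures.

b ≈ 113 mm

L_e = K·L = 2 × 2.67 = 5.340 m
Required I = P_cr·L_e²/(π²E) = 6.460×10^4 × 5.340² / (π² × 1.09×10^10) = 1.712×10^-5 m⁴
I_req = 1.712×10^7 mm⁴
Rectangle, weak axis: I_min = h·b³/12 with h = 142 mm fixed  ⇒  b = (12I/h)^(1/3) = 113 mm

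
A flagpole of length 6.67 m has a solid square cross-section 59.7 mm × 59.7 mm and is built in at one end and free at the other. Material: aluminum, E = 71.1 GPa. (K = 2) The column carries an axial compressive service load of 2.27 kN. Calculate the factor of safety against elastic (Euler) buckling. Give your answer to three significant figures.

n ≈ 1.84

I = a⁴/12 = 59.7⁴/12 = 1.059×10^6 mm⁴
I = 1.059×10^6 mm⁴ = 1.059×10^-6 m⁴
Effective length L_e = K·L = 2 × 6.67 = 13.34 m
P_cr = π²EI / L_e² = π² × 71.1×10⁹ × 1.059×10^-6 / 13.34² = 4.174×10^3 N
Factor of safety n = P_cr / P = 4.1742 / 2.27 = 1.84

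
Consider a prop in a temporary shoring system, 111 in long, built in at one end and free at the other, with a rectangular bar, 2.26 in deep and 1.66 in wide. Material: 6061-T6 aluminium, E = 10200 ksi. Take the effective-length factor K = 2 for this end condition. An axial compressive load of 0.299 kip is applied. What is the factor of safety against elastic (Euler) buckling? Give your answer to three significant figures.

n ≈ 5.89

Buckling occurs about the weak axis: I_min = h·b³/12 with b = 1.66 in (the shorter side).
I_min = 2.26×1.66³/12 = 0.8615 in⁴
Effective length L_e = K·L = 2 × 111 = 222.0 in
P_cr = π²EI / L_e² = π² × 10200×10³ × 0.8615 / 222.0² = 1.760×10^3 lb
Factor of safety n = P_cr / P = 1.7597 / 0.299 = 5.89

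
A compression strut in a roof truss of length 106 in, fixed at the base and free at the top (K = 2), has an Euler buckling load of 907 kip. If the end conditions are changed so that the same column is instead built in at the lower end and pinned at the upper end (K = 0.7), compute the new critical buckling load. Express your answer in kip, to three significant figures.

P_cr ∝ 1/K², so P_cr,new = P_cr,old × (K_old/K_new)² = 907 × (2/0.7)²
= 907 × 8.163 = 7400 kip

P_cr ≈ 7400 kip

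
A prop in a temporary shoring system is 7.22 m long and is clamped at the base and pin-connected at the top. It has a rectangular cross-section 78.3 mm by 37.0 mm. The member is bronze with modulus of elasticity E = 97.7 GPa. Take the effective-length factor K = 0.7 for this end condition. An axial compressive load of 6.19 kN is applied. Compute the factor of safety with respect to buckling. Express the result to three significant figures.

Buckling occurs about the weak axis: I_min = h·b³/12 with b = 37.0 mm (the shorter side).
I_min = 78.3×37.0³/12 = 3.305×10^5 mm⁴
I = 3.305×10^5 mm⁴ = 3.305×10^-7 m⁴
Effective length L_e = K·L = 0.7 × 7.22 = 5.054 m
P_cr = π²EI / L_e² = π² × 97.7×10⁹ × 3.305×10^-7 / 5.054² = 1.248×10^4 N
Factor of safety n = P_cr / P = 12.477 / 6.19 = 2.02

n ≈ 2.02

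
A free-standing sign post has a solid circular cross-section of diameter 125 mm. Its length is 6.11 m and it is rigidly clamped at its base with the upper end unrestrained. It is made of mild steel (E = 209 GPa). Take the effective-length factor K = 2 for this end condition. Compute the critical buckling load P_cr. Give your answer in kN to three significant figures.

I = πd⁴/64 = π×125⁴/64 = 1.198×10^7 mm⁴
I = 1.198×10^7 mm⁴ = 1.198×10^-5 m⁴
Effective length L_e = K·L = 2 × 6.11 = 12.22 m
P_cr = π²EI / L_e² = π² × 209×10⁹ × 1.198×10^-5 / 12.22² = 1.655×10^5 N

P_cr ≈ 166 kN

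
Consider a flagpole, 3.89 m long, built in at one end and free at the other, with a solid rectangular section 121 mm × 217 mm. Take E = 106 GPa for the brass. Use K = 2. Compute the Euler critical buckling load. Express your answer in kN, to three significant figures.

P_cr ≈ 554 kN

Buckling occurs about the weak axis: I_min = h·b³/12 with b = 121 mm (the shorter side).
I_min = 217×121³/12 = 3.204×10^7 mm⁴
I = 3.204×10^7 mm⁴ = 3.204×10^-5 m⁴
Effective length L_e = K·L = 2 × 3.89 = 7.780 m
P_cr = π²EI / L_e² = π² × 106×10⁹ × 3.204×10^-5 / 7.780² = 5.537×10^5 N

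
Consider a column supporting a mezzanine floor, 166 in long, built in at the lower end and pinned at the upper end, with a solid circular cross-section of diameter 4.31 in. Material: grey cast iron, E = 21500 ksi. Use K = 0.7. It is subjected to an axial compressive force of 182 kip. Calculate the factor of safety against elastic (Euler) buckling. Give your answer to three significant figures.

I = πd⁴/64 = π×4.31⁴/64 = 16.94 in⁴
Effective length L_e = K·L = 0.7 × 166 = 116.2 in
P_cr = π²EI / L_e² = π² × 21500×10³ × 16.94 / 116.2² = 2.662×10^5 lb
Factor of safety n = P_cr / P = 266.20 / 182 = 1.46

n ≈ 1.46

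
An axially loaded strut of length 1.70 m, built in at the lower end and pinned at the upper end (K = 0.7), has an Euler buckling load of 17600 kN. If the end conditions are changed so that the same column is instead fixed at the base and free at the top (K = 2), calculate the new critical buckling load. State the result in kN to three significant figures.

P_cr ≈ 2160 kN

P_cr ∝ 1/K², so P_cr,new = P_cr,old × (K_old/K_new)² = 17600 × (0.7/2)²
= 17600 × 0.1225 = 2160 kN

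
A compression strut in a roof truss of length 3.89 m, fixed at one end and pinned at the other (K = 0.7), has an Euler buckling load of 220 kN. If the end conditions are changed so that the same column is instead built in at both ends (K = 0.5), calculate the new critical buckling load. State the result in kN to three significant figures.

P_cr ∝ 1/K², so P_cr,new = P_cr,old × (K_old/K_new)² = 220 × (0.7/0.5)²
= 220 × 1.960 = 431 kN

P_cr ≈ 431 kN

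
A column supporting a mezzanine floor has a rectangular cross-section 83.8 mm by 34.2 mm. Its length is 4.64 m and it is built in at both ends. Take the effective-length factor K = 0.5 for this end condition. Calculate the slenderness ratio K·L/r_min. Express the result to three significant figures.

λ ≈ 235

For a rectangle r_min = b/√12 = 34.2/√12 = 9.873 mm
L_e = K·L = 0.5 × 4.64 m = 2.320 m = 2320.0 mm
λ = L_e / r_min = 2320.0 / 9.873 = 235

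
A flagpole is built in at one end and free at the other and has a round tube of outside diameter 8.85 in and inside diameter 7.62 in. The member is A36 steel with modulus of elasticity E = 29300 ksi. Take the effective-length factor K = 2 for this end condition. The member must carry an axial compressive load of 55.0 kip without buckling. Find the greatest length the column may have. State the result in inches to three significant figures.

d_o = 8.85 in, d_i = 7.62 in
I = π(d_o⁴ − d_i⁴)/64 = π(8.85⁴ − 7.620⁴)/64 = 135.6 in⁴
At the buckling limit P_cr = P = 5.500×10^4 lb
From P_cr = π²EI/(K·L)²:  L = (1/K)·√(π²EI/P_cr) = (1/2)·√(π²×2.93×10^7×135.6/5.500×10^4)
L = 422 in

L_max ≈ 422 in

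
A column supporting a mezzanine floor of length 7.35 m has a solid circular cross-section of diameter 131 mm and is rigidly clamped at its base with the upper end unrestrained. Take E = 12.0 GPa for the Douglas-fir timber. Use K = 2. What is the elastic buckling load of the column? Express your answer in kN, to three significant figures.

I = πd⁴/64 = π×131⁴/64 = 1.446×10^7 mm⁴
I = 1.446×10^7 mm⁴ = 1.446×10^-5 m⁴
Effective length L_e = K·L = 2 × 7.35 = 14.70 m
P_cr = π²EI / L_e² = π² × 12.0×10⁹ × 1.446×10^-5 / 14.70² = 7.923×10^3 N

P_cr ≈ 7.92 kN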